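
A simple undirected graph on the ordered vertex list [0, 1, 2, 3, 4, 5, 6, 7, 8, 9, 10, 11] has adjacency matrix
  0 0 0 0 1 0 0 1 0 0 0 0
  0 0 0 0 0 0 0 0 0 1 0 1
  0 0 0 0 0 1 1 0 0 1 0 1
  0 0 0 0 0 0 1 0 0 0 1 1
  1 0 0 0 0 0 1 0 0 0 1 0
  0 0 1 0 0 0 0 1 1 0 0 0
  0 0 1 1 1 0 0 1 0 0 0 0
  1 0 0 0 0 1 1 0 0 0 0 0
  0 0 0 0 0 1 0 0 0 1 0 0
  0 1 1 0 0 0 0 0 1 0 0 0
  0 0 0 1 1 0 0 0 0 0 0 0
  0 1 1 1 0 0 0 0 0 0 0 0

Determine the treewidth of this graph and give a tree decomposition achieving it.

Treewidth 3.
One such decomposition:
Bags: B1 = {0, 3, 4, 10}  B2 = {0, 3, 4, 6}  B3 = {0, 3, 6, 7}  B4 = {3, 6, 7, 11}  B5 = {2, 6, 7, 11}  B6 = {2, 5, 7, 11}  B7 = {1, 2, 5, 11}  B8 = {1, 2, 5, 9}  B9 = {1, 5, 8, 9}
Tree: B1–B2, B2–B3, B3–B4, B4–B5, B5–B6, B6–B7, B7–B8, B8–B9

The largest bag has 4 vertices, giving width 3; this decomposition certifies tw(G) ≤ 3. For the lower bound: the 4 vertex sets {0,4,10}, {3}, {6}, {2,5,7,11} are disjoint, each induces a connected subgraph, and every pair is joined by at least one edge of G. Contracting each set to a single vertex therefore yields K_{4} as a minor, and since treewidth is minor-monotone, tw(G) ≥ tw(K_{4}) = 3. Combining the bounds, tw(G) = 3.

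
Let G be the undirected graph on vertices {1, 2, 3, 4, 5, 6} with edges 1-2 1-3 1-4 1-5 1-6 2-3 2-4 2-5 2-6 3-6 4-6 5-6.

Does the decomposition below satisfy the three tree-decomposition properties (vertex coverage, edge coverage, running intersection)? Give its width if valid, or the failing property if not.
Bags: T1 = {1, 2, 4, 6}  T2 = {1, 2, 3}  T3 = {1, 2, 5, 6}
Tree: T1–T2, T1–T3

A tree decomposition must satisfy three properties: every vertex lies in some bag; for every edge, both endpoints lie together in some bag; and for every vertex, the bags containing it form a connected subtree. Here edge (6,3) lies in no bag, so the decomposition is invalid.

No — edge (6,3) lies in no bag.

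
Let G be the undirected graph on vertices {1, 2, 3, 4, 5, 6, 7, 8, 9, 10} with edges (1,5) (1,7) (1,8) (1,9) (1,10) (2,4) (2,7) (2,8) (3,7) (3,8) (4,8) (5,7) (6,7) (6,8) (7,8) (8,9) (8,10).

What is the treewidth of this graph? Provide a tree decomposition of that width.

Treewidth 2.
One optimal decomposition is:
Bags: B1 = {2, 4, 8}  B2 = {2, 7, 8}  B3 = {3, 7, 8}  B4 = {1, 7, 8}  B5 = {6, 7, 8}  B6 = {1, 8, 9}  B7 = {1, 8, 10}  B8 = {1, 5, 7}
Tree: B1–B2, B2–B3, B2–B4, B2–B5, B4–B6, B6–B7, B4–B8

Every bag has size at most 3, so the width is 3 − 1 = 2 and tw(G) ≤ 2. For the lower bound, the 3 vertices {1, 8, 9} are pairwise adjacent, and any tree decomposition puts a clique entirely inside one bag — forcing width ≥ 2. Therefore the treewidth is 2.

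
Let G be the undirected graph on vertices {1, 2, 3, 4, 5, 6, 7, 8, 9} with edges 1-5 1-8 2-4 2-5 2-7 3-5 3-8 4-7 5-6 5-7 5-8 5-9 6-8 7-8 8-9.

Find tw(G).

2

A width-2 tree decomposition is:
Bags: B1 = {5, 7, 8}  B2 = {3, 5, 8}  B3 = {2, 5, 7}  B4 = {5, 8, 9}  B5 = {5, 6, 8}  B6 = {2, 4, 7}  B7 = {1, 5, 8}
Tree: B1–B2, B1–B3, B1–B4, B1–B5, B3–B6, B4–B7
Each bag holds 3 vertices, so the decomposition has width 2, which upper-bounds the treewidth. For the lower bound, the 3 vertices {2, 4, 7} are pairwise adjacent, and any tree decomposition puts a clique entirely inside one bag — forcing width ≥ 2. The upper and lower bounds meet at 2, so that is the treewidth.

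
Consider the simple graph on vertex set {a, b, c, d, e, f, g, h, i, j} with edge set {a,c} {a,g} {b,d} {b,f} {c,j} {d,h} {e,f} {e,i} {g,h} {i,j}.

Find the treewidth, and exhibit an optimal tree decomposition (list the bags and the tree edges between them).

Treewidth 2.
Bags: B1 = {b, d, h}  B2 = {b, g, h}  B3 = {a, b, g}  B4 = {a, b, c}  B5 = {b, c, j}  B6 = {b, i, j}  B7 = {b, e, i}  B8 = {b, e, f}
Tree: B1–B2, B2–B3, B3–B4, B4–B5, B5–B6, B6–B7, B7–B8

Each bag holds 3 vertices, so the decomposition has width 2, which upper-bounds the treewidth. For the lower bound, G contains the cycle b–d–h–g–a–c–j–i–e–f–b, so G is not a forest; only forests have treewidth ≤ 1, hence tw(G) ≥ 2. Therefore the treewidth is 2.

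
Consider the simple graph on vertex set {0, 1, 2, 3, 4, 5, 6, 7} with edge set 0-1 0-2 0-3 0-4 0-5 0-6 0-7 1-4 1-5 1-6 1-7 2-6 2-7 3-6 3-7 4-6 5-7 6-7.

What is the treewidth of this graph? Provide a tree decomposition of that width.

Treewidth 3.
One such decomposition:
Bags: B1 = {0, 3, 6, 7}  B2 = {0, 1, 6, 7}  B3 = {0, 2, 6, 7}  B4 = {0, 1, 4, 6}  B5 = {0, 1, 5, 7}
Tree: B1–B2, B2–B3, B2–B4, B2–B5

Every bag has size at most 4, so the width is 4 − 1 = 3 and tw(G) ≤ 3. On the other hand G contains the 4-clique {0, 1, 5, 7}. A clique must lie in a single bag of any decomposition, so no decomposition can have width below 3. Therefore the treewidth is 3.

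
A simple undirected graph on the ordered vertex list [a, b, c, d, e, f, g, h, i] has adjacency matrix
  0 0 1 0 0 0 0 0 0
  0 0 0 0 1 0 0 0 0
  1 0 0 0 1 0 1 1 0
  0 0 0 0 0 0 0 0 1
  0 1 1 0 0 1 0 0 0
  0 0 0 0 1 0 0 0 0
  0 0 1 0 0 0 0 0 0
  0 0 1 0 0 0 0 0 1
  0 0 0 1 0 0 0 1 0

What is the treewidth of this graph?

1

A width-1 tree decomposition is:
Bags: B1 = {c, g}  B2 = {a, c}  B3 = {c, e}  B4 = {c, h}  B5 = {h, i}  B6 = {d, i}  B7 = {e, f}  B8 = {b, e}
Tree: B1–B2, B1–B3, B1–B4, B4–B5, B5–B6, B3–B7, B7–B8
Each bag holds 2 vertices, so the decomposition has width 1, which upper-bounds the treewidth. Any graph with an edge has treewidth ≥ 1, and G has the edge c–g. The upper and lower bounds meet at 1, so that is the treewidth.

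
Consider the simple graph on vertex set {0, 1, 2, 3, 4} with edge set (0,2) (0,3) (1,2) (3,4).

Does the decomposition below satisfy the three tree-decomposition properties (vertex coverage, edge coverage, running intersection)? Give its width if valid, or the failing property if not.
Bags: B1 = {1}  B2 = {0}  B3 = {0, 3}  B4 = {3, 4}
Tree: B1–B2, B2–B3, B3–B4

No — vertex 2 appears in no bag.

A tree decomposition must satisfy three properties: every vertex lies in some bag; for every edge, both endpoints lie together in some bag; and for every vertex, the bags containing it form a connected subtree. Here vertex 2 appears in no bag, so the decomposition is invalid.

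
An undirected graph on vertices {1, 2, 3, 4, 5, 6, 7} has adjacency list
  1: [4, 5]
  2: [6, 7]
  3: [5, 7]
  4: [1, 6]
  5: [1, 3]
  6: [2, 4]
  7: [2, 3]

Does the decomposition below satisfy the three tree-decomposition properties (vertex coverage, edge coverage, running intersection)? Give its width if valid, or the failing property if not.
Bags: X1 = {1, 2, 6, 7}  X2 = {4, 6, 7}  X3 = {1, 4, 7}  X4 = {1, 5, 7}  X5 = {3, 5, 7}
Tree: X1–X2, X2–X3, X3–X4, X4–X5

No — bags containing vertex 1 are not connected in the tree.

A tree decomposition must satisfy three properties: every vertex lies in some bag; for every edge, both endpoints lie together in some bag; and for every vertex, the bags containing it form a connected subtree. Here bags containing vertex 1 are not connected in the tree, so the decomposition is invalid.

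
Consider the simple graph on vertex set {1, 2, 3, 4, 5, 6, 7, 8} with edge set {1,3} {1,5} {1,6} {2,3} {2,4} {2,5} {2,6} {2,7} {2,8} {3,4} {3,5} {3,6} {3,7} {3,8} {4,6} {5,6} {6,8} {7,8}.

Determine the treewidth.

A width-3 tree decomposition is:
Bags: B1 = {2, 3, 5, 6}  B2 = {2, 3, 6, 8}  B3 = {2, 3, 7, 8}  B4 = {2, 3, 4, 6}  B5 = {1, 3, 5, 6}
Tree: B1–B2, B2–B3, B1–B4, B1–B5
Every bag has size at most 4, so the width is 4 − 1 = 3 and tw(G) ≤ 3. On the other hand G contains the 4-clique {1, 3, 5, 6}. A clique must lie in a single bag of any decomposition, so no decomposition can have width below 3. Therefore the treewidth is 3.

3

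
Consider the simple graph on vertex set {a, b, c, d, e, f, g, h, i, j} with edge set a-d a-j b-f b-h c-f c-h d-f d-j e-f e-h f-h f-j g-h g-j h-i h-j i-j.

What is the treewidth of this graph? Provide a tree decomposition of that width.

Treewidth 2.
One optimal decomposition is:
Bags: B1 = {f, h, j}  B2 = {d, f, j}  B3 = {h, i, j}  B4 = {c, f, h}  B5 = {a, d, j}  B6 = {b, f, h}  B7 = {e, f, h}  B8 = {g, h, j}
Tree: B1–B2, B1–B3, B1–B4, B2–B5, B4–B6, B6–B7, B3–B8

Every bag has size at most 3, so the width is 3 − 1 = 2 and tw(G) ≤ 2. Conversely, {d, f, j} is a clique of size 3, and the vertices of any clique must share a bag in every tree decomposition; so some bag has ≥ 3 vertices and tw(G) ≥ 2. Hence tw(G) = 2 exactly.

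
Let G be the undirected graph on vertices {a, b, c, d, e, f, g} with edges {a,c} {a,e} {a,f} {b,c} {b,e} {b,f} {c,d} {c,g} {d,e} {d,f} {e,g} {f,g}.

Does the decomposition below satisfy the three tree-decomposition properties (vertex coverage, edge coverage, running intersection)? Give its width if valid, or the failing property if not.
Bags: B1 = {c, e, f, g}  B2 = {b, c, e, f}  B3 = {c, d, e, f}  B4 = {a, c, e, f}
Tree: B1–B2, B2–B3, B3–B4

Vertex coverage: the bags together contain {a, b, c, d, e, f, g}, the full vertex set. Edge coverage: each edge of G has both endpoints in at least one bag. Running intersection: for every vertex, the bags containing it form a connected subtree. All three properties hold, so this is a valid tree decomposition of width max|bag| − 1 = 3, and hence tw(G) ≤ 3.

Yes; width 3.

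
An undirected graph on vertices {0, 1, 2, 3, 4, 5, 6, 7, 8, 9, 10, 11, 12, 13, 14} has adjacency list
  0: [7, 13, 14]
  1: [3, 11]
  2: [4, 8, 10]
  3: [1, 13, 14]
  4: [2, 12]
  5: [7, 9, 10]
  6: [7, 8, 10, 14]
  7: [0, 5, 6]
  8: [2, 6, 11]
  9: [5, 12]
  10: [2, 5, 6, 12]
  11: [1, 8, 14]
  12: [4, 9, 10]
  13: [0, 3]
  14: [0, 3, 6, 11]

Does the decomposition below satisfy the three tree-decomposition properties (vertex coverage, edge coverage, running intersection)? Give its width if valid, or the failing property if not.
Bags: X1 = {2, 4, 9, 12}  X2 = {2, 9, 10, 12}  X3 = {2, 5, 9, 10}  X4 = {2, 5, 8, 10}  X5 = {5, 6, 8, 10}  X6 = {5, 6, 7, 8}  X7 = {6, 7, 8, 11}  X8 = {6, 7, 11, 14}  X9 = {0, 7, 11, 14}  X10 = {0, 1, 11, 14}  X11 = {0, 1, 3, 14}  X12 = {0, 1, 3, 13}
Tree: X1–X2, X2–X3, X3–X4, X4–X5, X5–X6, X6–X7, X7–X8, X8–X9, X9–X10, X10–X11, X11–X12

Vertex coverage: the bags together contain {0, 1, 2, 3, 4, 5, 6, 7, 8, 9, 10, 11, 12, 13, 14}, the full vertex set. Edge coverage: each edge of G has both endpoints in at least one bag. Running intersection: for every vertex, the bags containing it form a connected subtree. All three properties hold, so this is a valid tree decomposition of width max|bag| − 1 = 3, and hence tw(G) ≤ 3.

Yes; width 3.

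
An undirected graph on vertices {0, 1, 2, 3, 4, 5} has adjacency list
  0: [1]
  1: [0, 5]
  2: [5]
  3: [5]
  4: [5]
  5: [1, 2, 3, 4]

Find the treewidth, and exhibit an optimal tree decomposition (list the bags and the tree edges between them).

Treewidth 1.
One such decomposition:
Bags: B1 = {4, 5}  B2 = {1, 5}  B3 = {0, 1}  B4 = {3, 5}  B5 = {2, 5}
Tree: B1–B2, B2–B3, B1–B4, B1–B5

Each bag holds 2 vertices, so the decomposition has width 1, which upper-bounds the treewidth. Any graph with an edge has treewidth ≥ 1, and G has the edge 5–4. The upper and lower bounds meet at 1, so that is the treewidth.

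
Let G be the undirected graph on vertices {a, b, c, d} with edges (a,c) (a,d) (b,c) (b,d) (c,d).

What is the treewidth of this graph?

2

A width-2 tree decomposition is:
Bags: B1 = {a, c, d}  B2 = {b, c, d}
Tree: B1–B2
The largest bag has 3 vertices, giving width 2; this decomposition certifies tw(G) ≤ 2. Conversely, {a, c, d} is a clique of size 3, and the vertices of any clique must share a bag in every tree decomposition; so some bag has ≥ 3 vertices and tw(G) ≥ 2. Therefore the treewidth is 2.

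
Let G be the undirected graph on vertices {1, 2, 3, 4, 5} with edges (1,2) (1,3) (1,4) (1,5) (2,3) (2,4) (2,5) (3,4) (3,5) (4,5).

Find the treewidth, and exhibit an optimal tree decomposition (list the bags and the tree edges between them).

With just one bag of size 5, the width is 5 − 1 = 4, so tw(G) ≤ 4. For the lower bound, the 5 vertices {1, 2, 3, 4, 5} are pairwise adjacent, and any tree decomposition puts a clique entirely inside one bag — forcing width ≥ 4. The upper and lower bounds meet at 4, so that is the treewidth.

Treewidth 4.
One optimal decomposition is:
Bags: B1 = {1, 2, 3, 4, 5}
Tree: (single bag)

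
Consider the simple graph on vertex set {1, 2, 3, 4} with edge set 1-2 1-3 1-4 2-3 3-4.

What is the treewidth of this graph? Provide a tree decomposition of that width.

Treewidth 2.
One such decomposition:
Bags: B1 = {1, 2, 3}  B2 = {1, 3, 4}
Tree: B1–B2

The largest bag has 3 vertices, giving width 2; this decomposition certifies tw(G) ≤ 2. Conversely, {1, 2, 3} is a clique of size 3, and the vertices of any clique must share a bag in every tree decomposition; so some bag has ≥ 3 vertices and tw(G) ≥ 2. The upper and lower bounds meet at 2, so that is the treewidth.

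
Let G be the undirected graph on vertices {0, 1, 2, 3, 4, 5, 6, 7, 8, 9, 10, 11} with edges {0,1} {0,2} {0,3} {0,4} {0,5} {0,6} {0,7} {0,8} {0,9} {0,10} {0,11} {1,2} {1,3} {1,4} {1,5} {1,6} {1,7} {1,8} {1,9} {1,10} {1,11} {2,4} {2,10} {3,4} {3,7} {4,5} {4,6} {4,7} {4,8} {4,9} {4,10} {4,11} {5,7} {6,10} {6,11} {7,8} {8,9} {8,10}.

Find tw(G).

4

A width-4 tree decomposition is:
Bags: B1 = {0, 1, 4, 7, 8}  B2 = {0, 1, 4, 8, 10}  B3 = {0, 1, 3, 4, 7}  B4 = {0, 1, 4, 5, 7}  B5 = {0, 1, 2, 4, 10}  B6 = {0, 1, 4, 6, 10}  B7 = {0, 1, 4, 6, 11}  B8 = {0, 1, 4, 8, 9}
Tree: B1–B2, B1–B3, B1–B4, B2–B5, B2–B6, B6–B7, B2–B8
The largest bag has 5 vertices, giving width 4; this decomposition certifies tw(G) ≤ 4. Conversely, {0, 1, 2, 4, 10} is a clique of size 5, and the vertices of any clique must share a bag in every tree decomposition; so some bag has ≥ 5 vertices and tw(G) ≥ 4. Therefore the treewidth is 4.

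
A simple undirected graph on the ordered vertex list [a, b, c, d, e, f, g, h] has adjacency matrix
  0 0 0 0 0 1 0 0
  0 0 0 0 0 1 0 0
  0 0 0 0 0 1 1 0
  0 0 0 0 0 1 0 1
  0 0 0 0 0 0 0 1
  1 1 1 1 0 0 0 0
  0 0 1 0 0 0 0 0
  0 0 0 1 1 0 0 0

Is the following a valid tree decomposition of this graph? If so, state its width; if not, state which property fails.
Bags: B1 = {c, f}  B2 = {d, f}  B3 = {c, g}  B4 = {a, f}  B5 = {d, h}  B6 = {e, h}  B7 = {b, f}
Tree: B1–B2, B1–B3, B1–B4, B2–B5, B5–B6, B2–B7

Vertex coverage: the bags together contain {a, b, c, d, e, f, g, h}, the full vertex set. Edge coverage: each edge of G has both endpoints in at least one bag. Running intersection: for every vertex, the bags containing it form a connected subtree. All three properties hold, so this is a valid tree decomposition of width max|bag| − 1 = 1, and hence tw(G) ≤ 1.

Yes; width 1.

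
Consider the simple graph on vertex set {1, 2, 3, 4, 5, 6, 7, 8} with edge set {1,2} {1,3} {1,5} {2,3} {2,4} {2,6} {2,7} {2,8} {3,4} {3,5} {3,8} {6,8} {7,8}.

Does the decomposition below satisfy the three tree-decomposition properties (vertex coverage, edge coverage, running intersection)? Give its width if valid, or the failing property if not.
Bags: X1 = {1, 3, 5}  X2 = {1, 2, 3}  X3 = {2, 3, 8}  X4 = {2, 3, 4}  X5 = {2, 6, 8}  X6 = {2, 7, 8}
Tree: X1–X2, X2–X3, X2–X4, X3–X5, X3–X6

Checking the three conditions: (i) the bags cover all of {1, 2, 3, 4, 5, 6, 7, 8}; (ii) for each edge, some bag contains both endpoints; (iii) the bags containing any fixed vertex form a subtree. All hold, so the decomposition is valid with width 3 − 1 = 2.

Yes; width 2.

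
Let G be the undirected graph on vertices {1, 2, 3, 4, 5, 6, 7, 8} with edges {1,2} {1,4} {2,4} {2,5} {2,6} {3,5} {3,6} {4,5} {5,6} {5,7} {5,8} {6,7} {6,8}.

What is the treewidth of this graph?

A width-2 tree decomposition is:
Bags: B1 = {2, 4, 5}  B2 = {2, 5, 6}  B3 = {1, 2, 4}  B4 = {5, 6, 7}  B5 = {5, 6, 8}  B6 = {3, 5, 6}
Tree: B1–B2, B1–B3, B2–B4, B2–B5, B5–B6
Every bag has size at most 3, so the width is 3 − 1 = 2 and tw(G) ≤ 2. On the other hand G contains the 3-clique {1, 2, 4}. A clique must lie in a single bag of any decomposition, so no decomposition can have width below 2. Therefore the treewidth is 2.

2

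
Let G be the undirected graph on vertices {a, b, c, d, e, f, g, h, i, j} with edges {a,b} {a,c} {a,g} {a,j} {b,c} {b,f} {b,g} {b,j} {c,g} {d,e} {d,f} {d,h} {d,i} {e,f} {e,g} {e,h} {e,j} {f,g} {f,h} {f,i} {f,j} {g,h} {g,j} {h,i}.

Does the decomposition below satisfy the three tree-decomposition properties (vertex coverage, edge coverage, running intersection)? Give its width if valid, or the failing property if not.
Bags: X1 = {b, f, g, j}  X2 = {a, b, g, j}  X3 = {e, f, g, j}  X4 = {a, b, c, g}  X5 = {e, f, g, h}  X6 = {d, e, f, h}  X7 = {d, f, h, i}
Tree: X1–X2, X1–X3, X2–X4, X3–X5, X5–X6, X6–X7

Yes; width 3.

Vertex coverage: the bags together contain {a, b, c, d, e, f, g, h, i, j}, the full vertex set. Edge coverage: each edge of G has both endpoints in at least one bag. Running intersection: for every vertex, the bags containing it form a connected subtree. All three properties hold, so this is a valid tree decomposition of width max|bag| − 1 = 3, and hence tw(G) ≤ 3.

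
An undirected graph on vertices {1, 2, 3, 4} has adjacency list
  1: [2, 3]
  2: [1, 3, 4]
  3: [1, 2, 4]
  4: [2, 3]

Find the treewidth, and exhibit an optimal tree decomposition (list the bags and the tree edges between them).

Every bag has size at most 3, so the width is 3 − 1 = 2 and tw(G) ≤ 2. On the other hand G contains the 3-clique {1, 2, 3}. A clique must lie in a single bag of any decomposition, so no decomposition can have width below 2. The upper and lower bounds meet at 2, so that is the treewidth.

Treewidth 2.
One optimal decomposition is:
Bags: B1 = {2, 3, 4}  B2 = {1, 2, 3}
Tree: B1–B2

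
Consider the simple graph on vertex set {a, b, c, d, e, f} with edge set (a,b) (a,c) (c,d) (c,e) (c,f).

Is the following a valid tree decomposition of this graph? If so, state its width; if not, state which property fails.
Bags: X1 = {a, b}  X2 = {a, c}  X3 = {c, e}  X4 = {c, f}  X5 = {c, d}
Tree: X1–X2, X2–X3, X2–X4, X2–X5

Every vertex of G appears in some bag (union = {a, b, c, d, e, f}); every edge is covered by a bag; and for each vertex v the set of bags containing v is connected in the bag tree. The decomposition is therefore valid. The largest bag has 2 vertices, so the width is 1.

Yes; width 1.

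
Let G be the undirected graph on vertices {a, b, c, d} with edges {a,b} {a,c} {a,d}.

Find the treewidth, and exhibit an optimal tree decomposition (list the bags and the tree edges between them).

The largest bag has 2 vertices, giving width 1; this decomposition certifies tw(G) ≤ 1. Any graph with an edge has treewidth ≥ 1, and G has the edge a–b. Hence tw(G) = 1 exactly.

Treewidth 1.
Bags: B1 = {a, b}  B2 = {a, d}  B3 = {a, c}
Tree: B1–B2, B1–B3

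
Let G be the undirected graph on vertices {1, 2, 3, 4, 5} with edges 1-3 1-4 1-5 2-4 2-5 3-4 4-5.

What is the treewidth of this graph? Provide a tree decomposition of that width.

The largest bag has 3 vertices, giving width 2; this decomposition certifies tw(G) ≤ 2. Conversely, {1, 3, 4} is a clique of size 3, and the vertices of any clique must share a bag in every tree decomposition; so some bag has ≥ 3 vertices and tw(G) ≥ 2. Combining the bounds, tw(G) = 2.

Treewidth 2.
One optimal decomposition is:
Bags: B1 = {1, 4, 5}  B2 = {1, 3, 4}  B3 = {2, 4, 5}
Tree: B1–B2, B1–B3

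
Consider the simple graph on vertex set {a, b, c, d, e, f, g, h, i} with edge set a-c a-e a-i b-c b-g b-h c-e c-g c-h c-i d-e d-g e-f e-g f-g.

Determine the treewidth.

A width-2 tree decomposition is:
Bags: B1 = {d, e, g}  B2 = {c, e, g}  B3 = {e, f, g}  B4 = {b, c, g}  B5 = {b, c, h}  B6 = {a, c, e}  B7 = {a, c, i}
Tree: B1–B2, B1–B3, B2–B4, B4–B5, B2–B6, B6–B7
Every bag has size at most 3, so the width is 3 − 1 = 2 and tw(G) ≤ 2. On the other hand G contains the 3-clique {d, e, g}. A clique must lie in a single bag of any decomposition, so no decomposition can have width below 2. The upper and lower bounds meet at 2, so that is the treewidth.

2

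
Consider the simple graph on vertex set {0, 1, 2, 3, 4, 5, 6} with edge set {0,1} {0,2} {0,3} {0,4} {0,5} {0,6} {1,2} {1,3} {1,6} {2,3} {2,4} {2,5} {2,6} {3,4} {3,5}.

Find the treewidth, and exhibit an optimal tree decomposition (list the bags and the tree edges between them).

Treewidth 3.
Bags: B1 = {0, 2, 3, 4}  B2 = {0, 1, 2, 3}  B3 = {0, 2, 3, 5}  B4 = {0, 1, 2, 6}
Tree: B1–B2, B1–B3, B2–B4

Every bag has size at most 4, so the width is 4 − 1 = 3 and tw(G) ≤ 3. For the lower bound, the 4 vertices {0, 1, 2, 3} are pairwise adjacent, and any tree decomposition puts a clique entirely inside one bag — forcing width ≥ 3. Therefore the treewidth is 3.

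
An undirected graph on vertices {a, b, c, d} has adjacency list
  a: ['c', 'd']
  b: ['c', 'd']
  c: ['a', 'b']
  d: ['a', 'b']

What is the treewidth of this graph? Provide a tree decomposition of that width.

The largest bag has 3 vertices, giving width 2; this decomposition certifies tw(G) ≤ 2. For the lower bound, G contains the cycle b–d–a–c–b, so G is not a forest; only forests have treewidth ≤ 1, hence tw(G) ≥ 2. Therefore the treewidth is 2.

Treewidth 2.
One such decomposition:
Bags: B1 = {a, b, d}  B2 = {a, b, c}
Tree: B1–B2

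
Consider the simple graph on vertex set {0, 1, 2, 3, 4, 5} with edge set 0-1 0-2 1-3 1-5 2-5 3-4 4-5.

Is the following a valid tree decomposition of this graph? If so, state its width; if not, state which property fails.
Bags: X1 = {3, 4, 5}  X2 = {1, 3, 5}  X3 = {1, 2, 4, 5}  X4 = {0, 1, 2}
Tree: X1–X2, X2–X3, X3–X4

No — bags containing vertex 4 are not connected in the tree.

A tree decomposition must satisfy three properties: every vertex lies in some bag; for every edge, both endpoints lie together in some bag; and for every vertex, the bags containing it form a connected subtree. Here bags containing vertex 4 are not connected in the tree, so the decomposition is invalid.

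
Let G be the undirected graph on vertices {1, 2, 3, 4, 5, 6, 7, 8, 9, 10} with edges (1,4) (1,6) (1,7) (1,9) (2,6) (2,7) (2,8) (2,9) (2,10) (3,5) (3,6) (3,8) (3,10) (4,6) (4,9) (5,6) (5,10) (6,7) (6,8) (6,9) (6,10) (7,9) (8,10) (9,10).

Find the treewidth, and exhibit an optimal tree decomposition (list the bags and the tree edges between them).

Treewidth 3.
One optimal decomposition is:
Bags: B1 = {1, 4, 6, 9}  B2 = {1, 6, 7, 9}  B3 = {2, 6, 7, 9}  B4 = {2, 6, 9, 10}  B5 = {2, 6, 8, 10}  B6 = {3, 6, 8, 10}  B7 = {3, 5, 6, 10}
Tree: B1–B2, B2–B3, B3–B4, B4–B5, B5–B6, B6–B7

Each bag holds 4 vertices, so the decomposition has width 3, which upper-bounds the treewidth. Conversely, {2, 6, 8, 10} is a clique of size 4, and the vertices of any clique must share a bag in every tree decomposition; so some bag has ≥ 4 vertices and tw(G) ≥ 3. The upper and lower bounds meet at 3, so that is the treewidth.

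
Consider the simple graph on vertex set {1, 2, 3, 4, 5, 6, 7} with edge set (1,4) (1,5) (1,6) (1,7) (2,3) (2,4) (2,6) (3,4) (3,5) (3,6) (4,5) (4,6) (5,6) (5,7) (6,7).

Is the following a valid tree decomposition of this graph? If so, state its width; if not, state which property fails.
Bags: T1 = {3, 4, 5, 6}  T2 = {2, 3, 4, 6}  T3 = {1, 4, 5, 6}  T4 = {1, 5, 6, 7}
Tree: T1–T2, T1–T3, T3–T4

Yes; width 3.

Checking the three conditions: (i) the bags cover all of {1, 2, 3, 4, 5, 6, 7}; (ii) for each edge, some bag contains both endpoints; (iii) the bags containing any fixed vertex form a subtree. All hold, so the decomposition is valid with width 4 − 1 = 3.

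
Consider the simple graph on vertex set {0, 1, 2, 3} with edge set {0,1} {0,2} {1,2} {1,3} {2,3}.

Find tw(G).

A width-2 tree decomposition is:
Bags: B1 = {1, 2, 3}  B2 = {0, 1, 2}
Tree: B1–B2
The largest bag has 3 vertices, giving width 2; this decomposition certifies tw(G) ≤ 2. For the lower bound, the 3 vertices {0, 1, 2} are pairwise adjacent, and any tree decomposition puts a clique entirely inside one bag — forcing width ≥ 2. The upper and lower bounds meet at 2, so that is the treewidth.

2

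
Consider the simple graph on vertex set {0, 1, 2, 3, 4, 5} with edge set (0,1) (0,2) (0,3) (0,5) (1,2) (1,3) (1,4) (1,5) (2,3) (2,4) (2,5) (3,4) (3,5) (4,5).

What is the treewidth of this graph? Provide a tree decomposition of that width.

Every bag has size at most 5, so the width is 5 − 1 = 4 and tw(G) ≤ 4. On the other hand G contains the 5-clique {0, 1, 2, 3, 5}. A clique must lie in a single bag of any decomposition, so no decomposition can have width below 4. Hence tw(G) = 4 exactly.

Treewidth 4.
Bags: B1 = {0, 1, 2, 3, 5}  B2 = {1, 2, 3, 4, 5}
Tree: B1–B2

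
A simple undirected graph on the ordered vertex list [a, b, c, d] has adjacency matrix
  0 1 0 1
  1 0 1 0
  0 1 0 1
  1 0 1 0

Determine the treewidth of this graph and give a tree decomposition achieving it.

Every bag has size at most 3, so the width is 3 − 1 = 2 and tw(G) ≤ 2. Since b–a–d–c–b is a cycle in G, G is not acyclic. Forests are exactly the graphs of treewidth ≤ 1, so tw(G) ≥ 2. The upper and lower bounds meet at 2, so that is the treewidth.

Treewidth 2.
One optimal decomposition is:
Bags: B1 = {a, b, d}  B2 = {b, c, d}
Tree: B1–B2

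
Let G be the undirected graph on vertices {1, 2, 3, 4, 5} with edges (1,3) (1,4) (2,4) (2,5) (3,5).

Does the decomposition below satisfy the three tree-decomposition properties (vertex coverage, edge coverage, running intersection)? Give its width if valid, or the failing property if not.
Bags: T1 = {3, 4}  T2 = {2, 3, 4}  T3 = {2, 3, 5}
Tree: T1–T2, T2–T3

No — vertex 1 appears in no bag.

A tree decomposition must satisfy three properties: every vertex lies in some bag; for every edge, both endpoints lie together in some bag; and for every vertex, the bags containing it form a connected subtree. Here vertex 1 appears in no bag, so the decomposition is invalid.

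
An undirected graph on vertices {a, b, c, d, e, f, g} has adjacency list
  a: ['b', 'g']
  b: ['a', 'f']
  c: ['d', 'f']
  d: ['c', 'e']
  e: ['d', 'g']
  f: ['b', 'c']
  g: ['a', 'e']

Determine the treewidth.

A width-2 tree decomposition is:
Bags: B1 = {a, b, g}  B2 = {b, e, g}  B3 = {b, d, e}  B4 = {b, c, d}  B5 = {b, c, f}
Tree: B1–B2, B2–B3, B3–B4, B4–B5
The largest bag has 3 vertices, giving width 2; this decomposition certifies tw(G) ≤ 2. For the lower bound, G contains the cycle b–a–g–e–d–c–f–b, so G is not a forest; only forests have treewidth ≤ 1, hence tw(G) ≥ 2. Combining the bounds, tw(G) = 2.

2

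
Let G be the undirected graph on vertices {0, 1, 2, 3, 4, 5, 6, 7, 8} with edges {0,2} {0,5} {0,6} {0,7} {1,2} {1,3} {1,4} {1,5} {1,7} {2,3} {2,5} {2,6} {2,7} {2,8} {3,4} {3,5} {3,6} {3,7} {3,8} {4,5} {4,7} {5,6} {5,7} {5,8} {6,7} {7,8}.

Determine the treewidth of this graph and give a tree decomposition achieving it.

Treewidth 4.
One optimal decomposition is:
Bags: B1 = {2, 3, 5, 6, 7}  B2 = {1, 2, 3, 5, 7}  B3 = {2, 3, 5, 7, 8}  B4 = {1, 3, 4, 5, 7}  B5 = {0, 2, 5, 6, 7}
Tree: B1–B2, B1–B3, B2–B4, B1–B5

The largest bag has 5 vertices, giving width 4; this decomposition certifies tw(G) ≤ 4. Conversely, {0, 2, 5, 6, 7} is a clique of size 5, and the vertices of any clique must share a bag in every tree decomposition; so some bag has ≥ 5 vertices and tw(G) ≥ 4. Combining the bounds, tw(G) = 4.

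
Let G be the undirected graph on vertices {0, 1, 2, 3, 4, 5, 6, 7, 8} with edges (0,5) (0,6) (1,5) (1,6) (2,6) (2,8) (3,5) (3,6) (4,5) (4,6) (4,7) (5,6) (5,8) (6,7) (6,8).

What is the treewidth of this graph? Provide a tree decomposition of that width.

Treewidth 2.
One optimal decomposition is:
Bags: B1 = {4, 5, 6}  B2 = {0, 5, 6}  B3 = {5, 6, 8}  B4 = {3, 5, 6}  B5 = {2, 6, 8}  B6 = {4, 6, 7}  B7 = {1, 5, 6}
Tree: B1–B2, B1–B3, B3–B4, B3–B5, B1–B6, B1–B7

The largest bag has 3 vertices, giving width 2; this decomposition certifies tw(G) ≤ 2. For the lower bound, the 3 vertices {2, 6, 8} are pairwise adjacent, and any tree decomposition puts a clique entirely inside one bag — forcing width ≥ 2. Hence tw(G) = 2 exactly.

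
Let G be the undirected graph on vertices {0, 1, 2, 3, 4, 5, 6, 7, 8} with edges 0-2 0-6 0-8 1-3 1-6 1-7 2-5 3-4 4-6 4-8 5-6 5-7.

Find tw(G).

3

A width-3 tree decomposition is:
Bags: B1 = {0, 2, 4, 8}  B2 = {0, 2, 4, 6}  B3 = {2, 4, 5, 6}  B4 = {3, 4, 5, 6}  B5 = {1, 3, 5, 6}  B6 = {1, 3, 5, 7}
Tree: B1–B2, B2–B3, B3–B4, B4–B5, B5–B6
Every bag has size at most 4, so the width is 4 − 1 = 3 and tw(G) ≤ 3. For the lower bound: the 4 vertex sets {0,2,8}, {4}, {6}, {1,3,5,7} are disjoint, each induces a connected subgraph, and every pair is joined by at least one edge of G. Contracting each set to a single vertex therefore yields K_{4} as a minor, and since treewidth is minor-monotone, tw(G) ≥ tw(K_{4}) = 3. Hence tw(G) = 3 exactly.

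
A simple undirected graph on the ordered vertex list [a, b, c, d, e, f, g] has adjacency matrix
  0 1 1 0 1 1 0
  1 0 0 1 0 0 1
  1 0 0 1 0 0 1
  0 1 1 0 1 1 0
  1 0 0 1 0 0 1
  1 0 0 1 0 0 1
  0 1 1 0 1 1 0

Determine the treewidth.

A width-3 tree decomposition is:
Bags: B1 = {a, d, f, g}  B2 = {a, b, d, g}  B3 = {a, d, e, g}  B4 = {a, c, d, g}
Tree: B1–B2, B2–B3, B3–B4
Every bag has size at most 4, so the width is 4 − 1 = 3 and tw(G) ≤ 3. For the lower bound: the 4 vertex sets {d,f}, {b,g}, {a}, {e} are disjoint, each induces a connected subgraph, and every pair is joined by at least one edge of G. Contracting each set to a single vertex therefore yields K_{4} as a minor, and since treewidth is minor-monotone, tw(G) ≥ tw(K_{4}) = 3. Hence tw(G) = 3 exactly.

3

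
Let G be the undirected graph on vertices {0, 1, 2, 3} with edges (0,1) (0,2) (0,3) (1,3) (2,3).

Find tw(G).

A width-2 tree decomposition is:
Bags: B1 = {0, 2, 3}  B2 = {0, 1, 3}
Tree: B1–B2
Each bag holds 3 vertices, so the decomposition has width 2, which upper-bounds the treewidth. On the other hand G contains the 3-clique {0, 1, 3}. A clique must lie in a single bag of any decomposition, so no decomposition can have width below 2. Therefore the treewidth is 2.

2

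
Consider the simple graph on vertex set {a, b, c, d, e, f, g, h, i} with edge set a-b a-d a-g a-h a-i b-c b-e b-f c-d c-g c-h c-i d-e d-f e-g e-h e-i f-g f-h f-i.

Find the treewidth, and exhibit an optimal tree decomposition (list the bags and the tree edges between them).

Every bag has size at most 5, so the width is 5 − 1 = 4 and tw(G) ≤ 4. For the lower bound: the 5 vertex sets {d,f}, {a,i}, {b,c}, {e}, {h} are disjoint, each induces a connected subgraph, and every pair is joined by at least one edge of G. Contracting each set to a single vertex therefore yields K_{5} as a minor, and since treewidth is minor-monotone, tw(G) ≥ tw(K_{5}) = 4. The upper and lower bounds meet at 4, so that is the treewidth.

Treewidth 4.
One such decomposition:
Bags: B1 = {a, c, d, e, f}  B2 = {a, c, e, f, i}  B3 = {a, b, c, e, f}  B4 = {a, c, e, f, h}  B5 = {a, c, e, f, g}
Tree: B1–B2, B2–B3, B3–B4, B4–B5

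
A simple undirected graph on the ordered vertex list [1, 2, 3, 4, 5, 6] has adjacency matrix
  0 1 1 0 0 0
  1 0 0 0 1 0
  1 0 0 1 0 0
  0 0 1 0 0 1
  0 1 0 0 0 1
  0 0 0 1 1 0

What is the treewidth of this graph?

A width-2 tree decomposition is:
Bags: B1 = {2, 5, 6}  B2 = {2, 4, 6}  B3 = {2, 3, 4}  B4 = {1, 2, 3}
Tree: B1–B2, B2–B3, B3–B4
The largest bag has 3 vertices, giving width 2; this decomposition certifies tw(G) ≤ 2. For the lower bound, G contains the cycle 2–5–6–4–3–1–2, so G is not a forest; only forests have treewidth ≤ 1, hence tw(G) ≥ 2. Combining the bounds, tw(G) = 2.

2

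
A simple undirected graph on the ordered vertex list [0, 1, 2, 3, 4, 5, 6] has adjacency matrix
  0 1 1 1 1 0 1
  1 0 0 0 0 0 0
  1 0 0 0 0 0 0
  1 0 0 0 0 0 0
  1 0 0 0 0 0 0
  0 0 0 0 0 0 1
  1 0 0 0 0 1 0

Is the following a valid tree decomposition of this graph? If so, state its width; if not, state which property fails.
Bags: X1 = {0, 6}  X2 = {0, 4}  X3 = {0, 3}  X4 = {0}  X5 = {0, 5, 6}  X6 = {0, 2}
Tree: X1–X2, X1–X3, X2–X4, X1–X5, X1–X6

A tree decomposition must satisfy three properties: every vertex lies in some bag; for every edge, both endpoints lie together in some bag; and for every vertex, the bags containing it form a connected subtree. Here vertex 1 appears in no bag, so the decomposition is invalid.

No — vertex 1 appears in no bag.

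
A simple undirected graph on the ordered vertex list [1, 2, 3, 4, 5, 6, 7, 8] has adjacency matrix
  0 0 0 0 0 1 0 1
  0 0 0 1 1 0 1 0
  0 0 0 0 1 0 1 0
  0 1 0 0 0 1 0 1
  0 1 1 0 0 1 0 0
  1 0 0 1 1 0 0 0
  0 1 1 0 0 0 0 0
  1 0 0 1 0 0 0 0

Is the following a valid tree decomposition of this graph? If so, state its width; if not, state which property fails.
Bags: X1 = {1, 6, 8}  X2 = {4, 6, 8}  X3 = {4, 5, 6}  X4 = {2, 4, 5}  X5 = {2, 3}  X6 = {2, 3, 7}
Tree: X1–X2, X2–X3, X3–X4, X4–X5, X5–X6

A tree decomposition must satisfy three properties: every vertex lies in some bag; for every edge, both endpoints lie together in some bag; and for every vertex, the bags containing it form a connected subtree. Here edge (5,3) lies in no bag, so the decomposition is invalid.

No — edge (5,3) lies in no bag.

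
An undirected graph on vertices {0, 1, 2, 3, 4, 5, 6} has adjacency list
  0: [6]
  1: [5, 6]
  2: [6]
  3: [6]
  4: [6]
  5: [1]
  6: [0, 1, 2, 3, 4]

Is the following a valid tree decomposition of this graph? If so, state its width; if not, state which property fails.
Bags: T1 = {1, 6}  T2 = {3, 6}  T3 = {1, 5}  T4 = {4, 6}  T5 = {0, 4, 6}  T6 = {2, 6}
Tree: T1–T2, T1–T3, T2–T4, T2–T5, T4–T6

No — bags containing vertex 4 are not connected in the tree.

A tree decomposition must satisfy three properties: every vertex lies in some bag; for every edge, both endpoints lie together in some bag; and for every vertex, the bags containing it form a connected subtree. Here bags containing vertex 4 are not connected in the tree, so the decomposition is invalid.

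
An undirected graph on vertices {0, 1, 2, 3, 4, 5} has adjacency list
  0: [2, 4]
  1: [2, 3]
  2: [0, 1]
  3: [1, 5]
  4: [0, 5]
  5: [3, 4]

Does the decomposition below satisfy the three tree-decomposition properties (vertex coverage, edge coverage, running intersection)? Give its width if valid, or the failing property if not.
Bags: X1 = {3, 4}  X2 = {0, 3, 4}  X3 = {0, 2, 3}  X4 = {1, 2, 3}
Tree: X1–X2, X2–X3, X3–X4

No — vertex 5 appears in no bag.

A tree decomposition must satisfy three properties: every vertex lies in some bag; for every edge, both endpoints lie together in some bag; and for every vertex, the bags containing it form a connected subtree. Here vertex 5 appears in no bag, so the decomposition is invalid.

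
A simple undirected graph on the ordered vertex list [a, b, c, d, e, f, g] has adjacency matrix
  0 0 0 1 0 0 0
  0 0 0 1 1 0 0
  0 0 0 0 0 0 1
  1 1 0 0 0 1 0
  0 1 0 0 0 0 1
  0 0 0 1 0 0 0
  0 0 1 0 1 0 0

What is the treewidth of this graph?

A width-1 tree decomposition is:
Bags: B1 = {b, d}  B2 = {a, d}  B3 = {d, f}  B4 = {b, e}  B5 = {e, g}  B6 = {c, g}
Tree: B1–B2, B1–B3, B1–B4, B4–B5, B5–B6
The largest bag has 2 vertices, giving width 1; this decomposition certifies tw(G) ≤ 1. Since G has at least one edge (e.g. d–b), it is not an edgeless graph, so tw(G) ≥ 1. Hence tw(G) = 1 exactly.

1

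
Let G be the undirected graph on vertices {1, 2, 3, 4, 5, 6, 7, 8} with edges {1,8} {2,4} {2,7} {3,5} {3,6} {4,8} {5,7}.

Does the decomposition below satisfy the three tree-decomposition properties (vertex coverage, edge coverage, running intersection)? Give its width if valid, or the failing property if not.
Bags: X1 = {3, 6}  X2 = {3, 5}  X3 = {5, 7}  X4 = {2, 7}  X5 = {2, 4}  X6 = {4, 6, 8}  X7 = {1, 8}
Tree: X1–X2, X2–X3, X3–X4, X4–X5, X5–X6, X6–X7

No — bags containing vertex 6 are not connected in the tree.

A tree decomposition must satisfy three properties: every vertex lies in some bag; for every edge, both endpoints lie together in some bag; and for every vertex, the bags containing it form a connected subtree. Here bags containing vertex 6 are not connected in the tree, so the decomposition is invalid.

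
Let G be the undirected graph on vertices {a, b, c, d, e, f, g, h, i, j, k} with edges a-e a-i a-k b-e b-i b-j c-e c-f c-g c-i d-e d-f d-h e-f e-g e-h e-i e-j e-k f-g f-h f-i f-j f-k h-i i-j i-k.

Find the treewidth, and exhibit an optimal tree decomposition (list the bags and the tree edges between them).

Treewidth 3.
Bags: B1 = {e, f, h, i}  B2 = {c, e, f, i}  B3 = {e, f, i, k}  B4 = {e, f, i, j}  B5 = {c, e, f, g}  B6 = {b, e, i, j}  B7 = {a, e, i, k}  B8 = {d, e, f, h}
Tree: B1–B2, B2–B3, B2–B4, B2–B5, B4–B6, B3–B7, B1–B8

The largest bag has 4 vertices, giving width 3; this decomposition certifies tw(G) ≤ 3. For the lower bound, the 4 vertices {a, e, i, k} are pairwise adjacent, and any tree decomposition puts a clique entirely inside one bag — forcing width ≥ 3. Hence tw(G) = 3 exactly.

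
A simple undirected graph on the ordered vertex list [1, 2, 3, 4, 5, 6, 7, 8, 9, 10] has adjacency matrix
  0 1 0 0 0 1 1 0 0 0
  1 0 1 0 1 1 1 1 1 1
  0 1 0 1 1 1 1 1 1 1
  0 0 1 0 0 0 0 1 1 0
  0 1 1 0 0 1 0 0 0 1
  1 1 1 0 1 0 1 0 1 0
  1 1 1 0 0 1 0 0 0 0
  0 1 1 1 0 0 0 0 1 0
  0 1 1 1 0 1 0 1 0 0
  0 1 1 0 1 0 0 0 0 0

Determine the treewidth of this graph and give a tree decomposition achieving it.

Treewidth 3.
Bags: B1 = {2, 3, 5, 6}  B2 = {2, 3, 6, 9}  B3 = {2, 3, 8, 9}  B4 = {2, 3, 5, 10}  B5 = {3, 4, 8, 9}  B6 = {2, 3, 6, 7}  B7 = {1, 2, 6, 7}
Tree: B1–B2, B2–B3, B1–B4, B3–B5, B1–B6, B6–B7

The largest bag has 4 vertices, giving width 3; this decomposition certifies tw(G) ≤ 3. On the other hand G contains the 4-clique {1, 2, 6, 7}. A clique must lie in a single bag of any decomposition, so no decomposition can have width below 3. Therefore the treewidth is 3.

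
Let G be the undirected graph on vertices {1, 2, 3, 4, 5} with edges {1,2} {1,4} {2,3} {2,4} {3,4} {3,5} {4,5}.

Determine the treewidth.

2

A width-2 tree decomposition is:
Bags: B1 = {2, 3, 4}  B2 = {1, 2, 4}  B3 = {3, 4, 5}
Tree: B1–B2, B1–B3
The largest bag has 3 vertices, giving width 2; this decomposition certifies tw(G) ≤ 2. For the lower bound, the 3 vertices {1, 2, 4} are pairwise adjacent, and any tree decomposition puts a clique entirely inside one bag — forcing width ≥ 2. The upper and lower bounds meet at 2, so that is the treewidth.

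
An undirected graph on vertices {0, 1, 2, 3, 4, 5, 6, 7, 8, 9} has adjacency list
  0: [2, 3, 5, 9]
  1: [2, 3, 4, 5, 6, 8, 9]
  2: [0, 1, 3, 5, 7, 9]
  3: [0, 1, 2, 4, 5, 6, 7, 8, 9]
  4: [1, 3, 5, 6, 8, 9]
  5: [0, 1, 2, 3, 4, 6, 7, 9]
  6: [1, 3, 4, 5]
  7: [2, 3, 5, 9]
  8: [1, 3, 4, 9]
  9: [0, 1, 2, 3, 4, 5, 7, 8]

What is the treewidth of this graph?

A width-4 tree decomposition is:
Bags: B1 = {1, 3, 4, 5, 9}  B2 = {1, 2, 3, 5, 9}  B3 = {1, 3, 4, 5, 6}  B4 = {2, 3, 5, 7, 9}  B5 = {1, 3, 4, 8, 9}  B6 = {0, 2, 3, 5, 9}
Tree: B1–B2, B1–B3, B2–B4, B1–B5, B4–B6
Each bag holds 5 vertices, so the decomposition has width 4, which upper-bounds the treewidth. On the other hand G contains the 5-clique {1, 3, 4, 8, 9}. A clique must lie in a single bag of any decomposition, so no decomposition can have width below 4. The upper and lower bounds meet at 4, so that is the treewidth.

4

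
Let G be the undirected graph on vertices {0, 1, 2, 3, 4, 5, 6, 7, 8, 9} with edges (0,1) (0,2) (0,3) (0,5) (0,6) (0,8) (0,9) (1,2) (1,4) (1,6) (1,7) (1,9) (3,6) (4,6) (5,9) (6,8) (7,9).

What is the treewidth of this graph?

A width-2 tree decomposition is:
Bags: B1 = {0, 1, 9}  B2 = {0, 5, 9}  B3 = {0, 1, 6}  B4 = {0, 3, 6}  B5 = {1, 7, 9}  B6 = {0, 6, 8}  B7 = {0, 1, 2}  B8 = {1, 4, 6}
Tree: B1–B2, B1–B3, B3–B4, B1–B5, B4–B6, B1–B7, B3–B8
Every bag has size at most 3, so the width is 3 − 1 = 2 and tw(G) ≤ 2. Conversely, {0, 6, 8} is a clique of size 3, and the vertices of any clique must share a bag in every tree decomposition; so some bag has ≥ 3 vertices and tw(G) ≥ 2. Hence tw(G) = 2 exactly.

2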